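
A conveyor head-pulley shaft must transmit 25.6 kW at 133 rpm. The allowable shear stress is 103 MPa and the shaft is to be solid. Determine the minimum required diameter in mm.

45.0 mm

ω = 2π·133/60 = 13.93 rad/s, so T = P/ω = 25.6×10³ / 13.93 = 1838 N·m.
For a solid shaft τ_max = 16T/(πd³), so d = (16T/(π τ_allow))^(1/3) = (16·1838/(π·1.03×10^8))^(1/3) = 0.04496 m.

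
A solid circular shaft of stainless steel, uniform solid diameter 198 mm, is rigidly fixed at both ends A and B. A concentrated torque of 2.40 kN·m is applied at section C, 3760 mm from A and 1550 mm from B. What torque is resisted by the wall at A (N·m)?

701 N·m

With uniform GJ and both ends fixed, compatibility θ_AC = θ_CB gives T_A·a = T_B·b, together with T_A + T_B = T₀.
T_A = T₀·b/(a+b) = 2400·1550/5310 = 700.6 N·m; T_B = 1699 N·m.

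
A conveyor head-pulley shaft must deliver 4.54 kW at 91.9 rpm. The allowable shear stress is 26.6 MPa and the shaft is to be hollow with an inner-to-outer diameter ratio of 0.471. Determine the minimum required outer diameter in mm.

ω = 2π·91.9/60 = 9.624 rad/s, so T = P/ω = 4.54×10³ / 9.624 = 471.7 N·m.
For a hollow shaft with d_i/d_o = 0.471: τ_max = 16T/(π d_o³ (1−k⁴)), so d_o = [16T/(π τ_allow (1−k⁴))]^(1/3) = [16·471.7/(π·2.66×10^7·0.9508)]^(1/3) = 0.04563 m.

45.6 mm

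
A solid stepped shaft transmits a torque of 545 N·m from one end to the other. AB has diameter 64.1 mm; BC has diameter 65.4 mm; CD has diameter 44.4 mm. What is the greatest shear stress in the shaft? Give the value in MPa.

31.7 MPa

Under the same torque, τ_max = 16T/(πd³) is largest where d is smallest — segment CD (d = 44.4 mm).
τ_max = 16·545.0/(π·(0.0444)³) = 3.171×10^7 Pa.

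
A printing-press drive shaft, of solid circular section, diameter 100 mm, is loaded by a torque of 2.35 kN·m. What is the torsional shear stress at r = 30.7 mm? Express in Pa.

7.35e6 Pa

J = πd⁴/32 = π(0.100)⁴/32 = 9.817×10^-6 m⁴.
Shear stress varies linearly with radius: τ = T·r/J = 2350 × 0.0307 / 9.817×10^-6 = 7.349×10^6 Pa.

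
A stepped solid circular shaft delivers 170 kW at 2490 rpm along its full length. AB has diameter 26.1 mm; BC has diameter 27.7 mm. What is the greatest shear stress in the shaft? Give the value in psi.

27100 psi

ω = 2π·2490/60 = 260.8 rad/s, so T = P/ω = 170×10³ / 260.8 = 652.0 N·m.
Under the same torque, τ_max = 16T/(πd³) is largest where d is smallest — segment AB (d = 26.1 mm).
τ_max = 16·652.0/(π·(0.0261)³) = 1.868×10^8 Pa.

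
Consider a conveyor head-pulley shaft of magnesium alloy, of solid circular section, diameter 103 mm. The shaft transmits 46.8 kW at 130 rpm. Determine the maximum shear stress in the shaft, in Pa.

1.60e7 Pa

ω = 2π·130/60 = 13.61 rad/s, so T = P/ω = 46.8×10³ / 13.61 = 3438 N·m.
J = πd⁴/32 = π(0.103)⁴/32 = 1.105×10^-5 m⁴.
τ_max = T·r/J = 3438 × 0.0515 / 1.105×10^-5 = 1.602×10^7 Pa.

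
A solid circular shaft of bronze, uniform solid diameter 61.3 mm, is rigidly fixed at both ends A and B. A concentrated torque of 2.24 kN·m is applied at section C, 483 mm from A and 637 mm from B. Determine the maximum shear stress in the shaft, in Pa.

With uniform GJ and both ends fixed, compatibility θ_AC = θ_CB gives T_A·a = T_B·b, together with T_A + T_B = T₀.
T_A = T₀·b/(a+b) = 2240·637/1120 = 1274 N·m; T_B = 966.0 N·m.
τ in each portion: τ_AC = 2.82×10^7 Pa, τ_CB = 2.14×10^7 Pa; maximum is in AC.
τ_max = T_AC·r/J = 1274·0.0307/1.39×10^-6 = 2.817×10^7 Pa.

2.82e7 Pa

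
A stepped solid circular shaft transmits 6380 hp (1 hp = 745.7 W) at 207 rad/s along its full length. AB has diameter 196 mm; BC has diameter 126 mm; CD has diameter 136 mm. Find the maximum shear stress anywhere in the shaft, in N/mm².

ω = 207 rad/s, so T = P/ω = 6380×745.7 / 207.0 = 22980 N·m.
Under the same torque, τ_max = 16T/(πd³) is largest where d is smallest — segment BC (d = 126 mm).
τ_max = 16·22980/(π·(0.126)³) = 5.852×10^7 Pa.

58.5 N/mm²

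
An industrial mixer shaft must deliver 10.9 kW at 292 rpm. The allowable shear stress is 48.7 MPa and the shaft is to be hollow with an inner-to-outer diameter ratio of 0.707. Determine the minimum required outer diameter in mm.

36.8 mm

ω = 2π·292/60 = 30.58 rad/s, so T = P/ω = 10.9×10³ / 30.58 = 356.5 N·m.
For a hollow shaft with d_i/d_o = 0.707: τ_max = 16T/(π d_o³ (1−k⁴)), so d_o = [16T/(π τ_allow (1−k⁴))]^(1/3) = [16·356.5/(π·4.87×10^7·0.7502)]^(1/3) = 0.03677 m.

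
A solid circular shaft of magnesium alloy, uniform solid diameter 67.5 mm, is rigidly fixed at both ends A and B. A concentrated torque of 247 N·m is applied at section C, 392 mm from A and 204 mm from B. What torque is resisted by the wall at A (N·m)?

84.5 N·m

With uniform GJ and both ends fixed, compatibility θ_AC = θ_CB gives T_A·a = T_B·b, together with T_A + T_B = T₀.
T_A = T₀·b/(a+b) = 247.0·204/596.0 = 84.54 N·m; T_B = 162.5 N·m.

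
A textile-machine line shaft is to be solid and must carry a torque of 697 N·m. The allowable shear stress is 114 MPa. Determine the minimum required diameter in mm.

31.5 mm

For a solid shaft τ_max = 16T/(πd³), so d = (16T/(π τ_allow))^(1/3) = (16·697.0/(π·1.14×10^8))^(1/3) = 0.03146 m.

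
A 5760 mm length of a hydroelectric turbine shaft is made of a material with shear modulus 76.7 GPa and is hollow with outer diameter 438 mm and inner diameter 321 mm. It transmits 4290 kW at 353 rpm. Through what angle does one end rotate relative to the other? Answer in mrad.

3.39 mrad

ω = 2π·353/60 = 36.97 rad/s, so T = P/ω = 4290×10³ / 36.97 = 116100 N·m.
J = π(d_o⁴ − d_i⁴)/32 = π(0.438⁴ − 0.321⁴)/32 = 2.571×10^-3 m⁴.
θ = T·L/(G·J) = 116100 × 5.76 / (76.7×10⁹ × 2.571×10^-3) = 3.390×10^-3 rad.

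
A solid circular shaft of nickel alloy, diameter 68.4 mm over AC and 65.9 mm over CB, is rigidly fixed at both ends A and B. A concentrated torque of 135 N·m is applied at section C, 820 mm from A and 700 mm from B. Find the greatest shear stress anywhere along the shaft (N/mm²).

1.21 N/mm²

Compatibility: T_A·a/J_AC = T_B·b/J_CB with T_A + T_B = T₀.
J_AC = 2.15×10^-6 m⁴, J_CB = 1.85×10^-6 m⁴, so T_A = T₀·(J_AC/a)/((J_AC/a)+(J_CB/b)) = 67.19 N·m, T_B = 67.81 N·m.
τ in each portion: τ_AC = 1.07×10^6 Pa, τ_CB = 1.21×10^6 Pa; maximum is in CB.
τ_max = T_CB·r/J = 67.81·0.0330/1.85×10^-6 = 1.207×10^6 Pa.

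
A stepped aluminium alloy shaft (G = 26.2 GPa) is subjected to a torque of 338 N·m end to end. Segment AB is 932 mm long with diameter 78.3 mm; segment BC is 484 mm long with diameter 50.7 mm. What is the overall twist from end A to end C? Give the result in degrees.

J_AB = π(0.0783)⁴/32 = 3.69×10^-6 m⁴; J_BC = π(0.0507)⁴/32 = 6.49×10^-7 m⁴.
θ = (T/G)·Σ L_i/J_i = (338.0/26.2×10⁹)·(0.932/3.69×10^-6 + 0.484/6.49×10^-7) = 0.01288 rad.

0.738°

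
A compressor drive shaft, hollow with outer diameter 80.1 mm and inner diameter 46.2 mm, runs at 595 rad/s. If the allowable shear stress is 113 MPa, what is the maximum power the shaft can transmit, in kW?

J = π(d_o⁴ − d_i⁴)/32 = π(0.0801⁴ − 0.0462⁴)/32 = 3.594×10^-6 m⁴.
T_max = τ_allow·J/r = 1.13×10^8 × 3.594×10^-6 / 0.0400 = 10140 N·m.
ω = 595 rad/s, so P_max = T_max·ω = 6.034×10^6 W.

6030 kW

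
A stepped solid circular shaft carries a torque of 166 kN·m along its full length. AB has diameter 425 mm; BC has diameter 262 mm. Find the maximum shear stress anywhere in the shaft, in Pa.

4.70e7 Pa

Under the same torque, τ_max = 16T/(πd³) is largest where d is smallest — segment BC (d = 262 mm).
τ_max = 16·166000/(π·(0.262)³) = 4.701×10^7 Pa.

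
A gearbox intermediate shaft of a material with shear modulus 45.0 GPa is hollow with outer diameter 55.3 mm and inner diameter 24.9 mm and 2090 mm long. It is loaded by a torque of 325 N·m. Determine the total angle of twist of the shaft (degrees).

0.982°

J = π(d_o⁴ − d_i⁴)/32 = π(0.0553⁴ − 0.0249⁴)/32 = 8.804×10^-7 m⁴.
θ = T·L/(G·J) = 325.0 × 2.09 / (45.0×10⁹ × 8.804×10^-7) = 0.01715 rad.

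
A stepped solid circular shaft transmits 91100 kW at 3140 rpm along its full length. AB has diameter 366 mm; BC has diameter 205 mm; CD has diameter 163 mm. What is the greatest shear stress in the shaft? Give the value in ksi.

ω = 2π·3140/60 = 328.8 rad/s, so T = P/ω = 91100×10³ / 328.8 = 277100 N·m.
Under the same torque, τ_max = 16T/(πd³) is largest where d is smallest — segment CD (d = 163 mm).
τ_max = 16·277100/(π·(0.163)³) = 3.258×10^8 Pa.

47.3 ksi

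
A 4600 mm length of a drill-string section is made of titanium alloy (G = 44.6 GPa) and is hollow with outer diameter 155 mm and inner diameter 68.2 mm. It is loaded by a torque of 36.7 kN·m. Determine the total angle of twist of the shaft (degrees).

J = π(d_o⁴ − d_i⁴)/32 = π(0.155⁴ − 0.0682⁴)/32 = 5.454×10^-5 m⁴.
θ = T·L/(G·J) = 36700 × 4.60 / (44.6×10⁹ × 5.454×10^-5) = 0.06940 rad.

3.98°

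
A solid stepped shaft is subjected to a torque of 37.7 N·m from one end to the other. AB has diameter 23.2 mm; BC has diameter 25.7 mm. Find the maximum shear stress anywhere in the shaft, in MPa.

Under the same torque, τ_max = 16T/(πd³) is largest where d is smallest — segment AB (d = 23.2 mm).
τ_max = 16·37.70/(π·(0.0232)³) = 1.538×10^7 Pa.

15.4 MPa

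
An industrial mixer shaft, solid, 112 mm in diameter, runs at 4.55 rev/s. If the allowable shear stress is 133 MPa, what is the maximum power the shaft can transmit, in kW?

J = πd⁴/32 = π(0.112)⁴/32 = 1.545×10^-5 m⁴.
T_max = τ_allow·J/r = 1.33×10^8 × 1.545×10^-5 / 0.0560 = 36690 N·m.
ω = 2π·4.55 = 28.59 rad/s, so P_max = T_max·ω = 1.049×10^6 W.

1050 kW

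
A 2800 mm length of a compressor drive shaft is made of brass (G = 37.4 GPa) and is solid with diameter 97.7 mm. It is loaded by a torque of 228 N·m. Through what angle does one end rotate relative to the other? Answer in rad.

J = πd⁴/32 = π(0.0977)⁴/32 = 8.945×10^-6 m⁴.
θ = T·L/(G·J) = 228.0 × 2.80 / (37.4×10⁹ × 8.945×10^-6) = 1.908×10^-3 rad.

0.00191 rad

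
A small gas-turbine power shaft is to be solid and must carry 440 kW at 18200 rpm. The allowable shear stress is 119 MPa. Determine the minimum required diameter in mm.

ω = 2π·18200/60 = 1906 rad/s, so T = P/ω = 440×10³ / 1906 = 230.9 N·m.
For a solid shaft τ_max = 16T/(πd³), so d = (16T/(π τ_allow))^(1/3) = (16·230.9/(π·1.19×10^8))^(1/3) = 0.02146 m.

21.5 mm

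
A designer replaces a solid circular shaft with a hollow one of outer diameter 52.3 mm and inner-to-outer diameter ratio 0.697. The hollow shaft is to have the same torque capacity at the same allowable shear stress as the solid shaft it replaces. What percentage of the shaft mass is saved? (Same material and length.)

Equal τ_max and T ⇒ the solid shaft needs d_s³ = d_o³(1−k⁴), so d_s = 52.3·(1−0.697⁴)^(1/3) = 47.81 mm.
Area ratio A_h/A_s = d_o²(1−k²)/d_s² = (1−k²)/(1−k⁴)^(2/3) = 0.6153.
Mass saving = 1 − 0.6153 = 38.5 %.

38.5 %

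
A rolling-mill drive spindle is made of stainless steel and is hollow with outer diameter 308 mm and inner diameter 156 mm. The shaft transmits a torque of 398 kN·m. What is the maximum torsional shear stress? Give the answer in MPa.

74.3 MPa

J = π(d_o⁴ − d_i⁴)/32 = π(0.308⁴ − 0.156⁴)/32 = 8.253×10^-4 m⁴.
τ_max = T·r/J = 398000 × 0.154 / 8.253×10^-4 = 7.426×10^7 Pa.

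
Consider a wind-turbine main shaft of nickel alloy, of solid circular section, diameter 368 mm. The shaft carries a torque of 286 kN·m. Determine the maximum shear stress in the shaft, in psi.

J = πd⁴/32 = π(0.368)⁴/32 = 1.800×10^-3 m⁴.
τ_max = T·r/J = 286000 × 0.184 / 1.800×10^-3 = 2.923×10^7 Pa.

4240 psi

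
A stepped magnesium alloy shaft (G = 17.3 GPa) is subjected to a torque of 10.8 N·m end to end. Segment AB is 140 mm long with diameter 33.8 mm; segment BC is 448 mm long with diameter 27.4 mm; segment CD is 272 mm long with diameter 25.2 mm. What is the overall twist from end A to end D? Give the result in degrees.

J_AB = π(0.0338)⁴/32 = 1.28×10^-7 m⁴; J_BC = π(0.0274)⁴/32 = 5.53×10^-8 m⁴; J_CD = π(0.0252)⁴/32 = 3.96×10^-8 m⁴.
θ = (T/G)·Σ L_i/J_i = (10.80/17.3×10⁹)·(0.140/1.28×10^-7 + 0.448/5.53×10^-8 + 0.272/3.96×10^-8) = 0.01003 rad.

0.574°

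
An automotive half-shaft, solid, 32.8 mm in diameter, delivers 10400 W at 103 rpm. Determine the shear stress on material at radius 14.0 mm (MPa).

119 MPa

ω = 2π·103/60 = 10.79 rad/s, so T = P/ω = 10400 / 10.79 = 964.2 N·m.
J = πd⁴/32 = π(0.0328)⁴/32 = 1.136×10^-7 m⁴.
Shear stress varies linearly with radius: τ = T·r/J = 964.2 × 0.0140 / 1.136×10^-7 = 1.188×10^8 Pa.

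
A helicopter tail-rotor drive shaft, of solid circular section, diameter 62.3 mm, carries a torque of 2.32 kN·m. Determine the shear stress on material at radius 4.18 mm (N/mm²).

J = πd⁴/32 = π(0.0623)⁴/32 = 1.479×10^-6 m⁴.
Shear stress varies linearly with radius: τ = T·r/J = 2320 × 0.00418 / 1.479×10^-6 = 6.557×10^6 Pa.

6.56 N/mm²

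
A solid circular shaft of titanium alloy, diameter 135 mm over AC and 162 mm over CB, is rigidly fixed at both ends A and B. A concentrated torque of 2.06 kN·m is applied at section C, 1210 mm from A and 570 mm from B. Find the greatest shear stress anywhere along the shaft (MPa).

Compatibility: T_A·a/J_AC = T_B·b/J_CB with T_A + T_B = T₀.
J_AC = 3.26×10^-5 m⁴, J_CB = 6.76×10^-5 m⁴, so T_A = T₀·(J_AC/a)/((J_AC/a)+(J_CB/b)) = 381.4 N·m, T_B = 1679 N·m.
τ in each portion: τ_AC = 7.89×10^5 Pa, τ_CB = 2.01×10^6 Pa; maximum is in CB.
τ_max = T_CB·r/J = 1679·0.0810/6.76×10^-5 = 2.011×10^6 Pa.

2.01 MPa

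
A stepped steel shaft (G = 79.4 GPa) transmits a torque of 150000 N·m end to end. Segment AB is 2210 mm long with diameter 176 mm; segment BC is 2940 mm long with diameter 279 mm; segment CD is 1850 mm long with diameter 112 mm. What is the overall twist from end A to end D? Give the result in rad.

0.280 rad

J_AB = π(0.176)⁴/32 = 9.42×10^-5 m⁴; J_BC = π(0.279)⁴/32 = 5.95×10^-4 m⁴; J_CD = π(0.112)⁴/32 = 1.54×10^-5 m⁴.
θ = (T/G)·Σ L_i/J_i = (150000/79.4×10⁹)·(2.21/9.42×10^-5 + 2.94/5.95×10^-4 + 1.85/1.54×10^-5) = 0.2799 rad.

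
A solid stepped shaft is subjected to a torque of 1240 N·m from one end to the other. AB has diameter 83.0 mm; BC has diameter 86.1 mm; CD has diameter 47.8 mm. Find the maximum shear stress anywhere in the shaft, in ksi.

Under the same torque, τ_max = 16T/(πd³) is largest where d is smallest — segment CD (d = 47.8 mm).
τ_max = 16·1240/(π·(0.0478)³) = 5.782×10^7 Pa.

8.39 ksi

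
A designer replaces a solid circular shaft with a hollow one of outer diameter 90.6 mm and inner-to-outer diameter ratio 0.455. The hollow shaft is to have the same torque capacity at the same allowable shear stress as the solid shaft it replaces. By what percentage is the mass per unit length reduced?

Equal τ_max and T ⇒ the solid shaft needs d_s³ = d_o³(1−k⁴), so d_s = 90.6·(1−0.455⁴)^(1/3) = 89.29 mm.
Area ratio A_h/A_s = d_o²(1−k²)/d_s² = (1−k²)/(1−k⁴)^(2/3) = 0.8165.
Mass saving = 1 − 0.8165 = 18.4 %.

18.4 %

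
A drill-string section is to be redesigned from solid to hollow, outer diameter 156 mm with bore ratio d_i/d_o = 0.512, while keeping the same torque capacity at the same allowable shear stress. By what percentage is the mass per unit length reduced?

Equal τ_max and T ⇒ the solid shaft needs d_s³ = d_o³(1−k⁴), so d_s = 156·(1−0.512⁴)^(1/3) = 152.3 mm.
Area ratio A_h/A_s = d_o²(1−k²)/d_s² = (1−k²)/(1−k⁴)^(2/3) = 0.7737.
Mass saving = 1 − 0.7737 = 22.6 %.

22.6 %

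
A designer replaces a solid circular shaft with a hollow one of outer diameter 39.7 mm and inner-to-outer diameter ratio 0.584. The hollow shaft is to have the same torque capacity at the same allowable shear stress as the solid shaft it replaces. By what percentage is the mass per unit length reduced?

Equal τ_max and T ⇒ the solid shaft needs d_s³ = d_o³(1−k⁴), so d_s = 39.7·(1−0.584⁴)^(1/3) = 38.10 mm.
Area ratio A_h/A_s = d_o²(1−k²)/d_s² = (1−k²)/(1−k⁴)^(2/3) = 0.7156.
Mass saving = 1 − 0.7156 = 28.4 %.

28.4 %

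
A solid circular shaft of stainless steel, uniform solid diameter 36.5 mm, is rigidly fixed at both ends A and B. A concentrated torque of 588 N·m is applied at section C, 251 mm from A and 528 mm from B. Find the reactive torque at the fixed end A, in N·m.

With uniform GJ and both ends fixed, compatibility θ_AC = θ_CB gives T_A·a = T_B·b, together with T_A + T_B = T₀.
T_A = T₀·b/(a+b) = 588.0·528/779.0 = 398.5 N·m; T_B = 189.5 N·m.

399 N·m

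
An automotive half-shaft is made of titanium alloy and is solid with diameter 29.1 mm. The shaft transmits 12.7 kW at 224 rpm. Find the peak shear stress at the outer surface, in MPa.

ω = 2π·224/60 = 23.46 rad/s, so T = P/ω = 12.7×10³ / 23.46 = 541.4 N·m.
J = πd⁴/32 = π(0.0291)⁴/32 = 7.040×10^-8 m⁴.
τ_max = T·r/J = 541.4 × 0.0146 / 7.040×10^-8 = 1.119×10^8 Pa.

112 MPa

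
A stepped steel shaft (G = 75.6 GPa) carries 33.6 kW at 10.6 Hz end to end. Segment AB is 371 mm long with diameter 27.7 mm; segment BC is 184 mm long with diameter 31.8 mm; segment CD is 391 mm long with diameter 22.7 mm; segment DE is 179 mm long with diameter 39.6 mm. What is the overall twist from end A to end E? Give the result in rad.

ω = 2π·10.6 = 66.60 rad/s, so T = P/ω = 33.6×10³ / 66.60 = 504.5 N·m.
J_AB = π(0.0277)⁴/32 = 5.78×10^-8 m⁴; J_BC = π(0.0318)⁴/32 = 1.00×10^-7 m⁴; J_CD = π(0.0227)⁴/32 = 2.61×10^-8 m⁴; J_DE = π(0.0396)⁴/32 = 2.41×10^-7 m⁴.
θ = (T/G)·Σ L_i/J_i = (504.5/75.6×10⁹)·(0.371/5.78×10^-8 + 0.184/1.00×10^-7 + 0.391/2.61×10^-8 + 0.179/2.41×10^-7) = 0.1601 rad.

0.160 rad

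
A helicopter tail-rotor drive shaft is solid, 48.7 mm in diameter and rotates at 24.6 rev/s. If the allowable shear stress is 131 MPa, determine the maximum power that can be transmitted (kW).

J = πd⁴/32 = π(0.0487)⁴/32 = 5.522×10^-7 m⁴.
T_max = τ_allow·J/r = 1.31×10^8 × 5.522×10^-7 / 0.0244 = 2971 N·m.
ω = 2π·24.6 = 154.6 rad/s, so P_max = T_max·ω = 4.592×10^5 W.

459 kW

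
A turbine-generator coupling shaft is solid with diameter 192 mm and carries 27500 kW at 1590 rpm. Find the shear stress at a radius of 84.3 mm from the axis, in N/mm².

ω = 2π·1590/60 = 166.5 rad/s, so T = P/ω = 27500×10³ / 166.5 = 165200 N·m.
J = πd⁴/32 = π(0.192)⁴/32 = 1.334×10^-4 m⁴.
Shear stress varies linearly with radius: τ = T·r/J = 165200 × 0.0843 / 1.334×10^-4 = 1.044×10^8 Pa.

104 N/mm²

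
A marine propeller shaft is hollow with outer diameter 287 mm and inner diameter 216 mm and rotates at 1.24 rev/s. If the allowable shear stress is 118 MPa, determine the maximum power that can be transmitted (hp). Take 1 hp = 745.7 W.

3890 hp

J = π(d_o⁴ − d_i⁴)/32 = π(0.287⁴ − 0.216⁴)/32 = 4.524×10^-4 m⁴.
T_max = τ_allow·J/r = 1.18×10^8 × 4.524×10^-4 / 0.143 = 372000 N·m.
ω = 2π·1.24 = 7.791 rad/s, so P_max = T_max·ω = 2.898×10^6 W.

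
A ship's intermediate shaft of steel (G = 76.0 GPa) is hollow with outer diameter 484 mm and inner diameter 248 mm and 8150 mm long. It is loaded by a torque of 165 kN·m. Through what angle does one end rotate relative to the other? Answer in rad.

J = π(d_o⁴ − d_i⁴)/32 = π(0.484⁴ − 0.248⁴)/32 = 5.016×10^-3 m⁴.
θ = T·L/(G·J) = 165000 × 8.15 / (76.0×10⁹ × 5.016×10^-3) = 3.527×10^-3 rad.

0.00353 rad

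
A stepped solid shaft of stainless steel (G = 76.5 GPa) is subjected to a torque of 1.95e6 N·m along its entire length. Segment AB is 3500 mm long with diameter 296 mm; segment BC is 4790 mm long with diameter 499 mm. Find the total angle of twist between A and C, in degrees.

7.93°

J_AB = π(0.296)⁴/32 = 7.54×10^-4 m⁴; J_BC = π(0.499)⁴/32 = 6.09×10^-3 m⁴.
θ = (T/G)·Σ L_i/J_i = (1.950e6/76.5×10⁹)·(3.50/7.54×10^-4 + 4.79/6.09×10^-3) = 0.1384 rad.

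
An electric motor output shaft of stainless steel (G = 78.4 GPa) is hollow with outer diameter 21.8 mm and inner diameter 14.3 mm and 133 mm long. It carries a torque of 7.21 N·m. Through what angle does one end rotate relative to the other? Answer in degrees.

J = π(d_o⁴ − d_i⁴)/32 = π(0.0218⁴ − 0.0143⁴)/32 = 1.807×10^-8 m⁴.
θ = T·L/(G·J) = 7.210 × 0.133 / (78.4×10⁹ × 1.807×10^-8) = 6.770×10^-4 rad.

0.0388°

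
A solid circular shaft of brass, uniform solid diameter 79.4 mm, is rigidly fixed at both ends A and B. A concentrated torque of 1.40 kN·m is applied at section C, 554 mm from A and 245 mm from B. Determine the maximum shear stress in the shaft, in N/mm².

With uniform GJ and both ends fixed, compatibility θ_AC = θ_CB gives T_A·a = T_B·b, together with T_A + T_B = T₀.
T_A = T₀·b/(a+b) = 1400·245/799.0 = 429.3 N·m; T_B = 970.7 N·m.
τ in each portion: τ_AC = 4.37×10^6 Pa, τ_CB = 9.88×10^6 Pa; maximum is in CB.
τ_max = T_CB·r/J = 970.7·0.0397/3.90×10^-6 = 9.876×10^6 Pa.

9.88 N/mm²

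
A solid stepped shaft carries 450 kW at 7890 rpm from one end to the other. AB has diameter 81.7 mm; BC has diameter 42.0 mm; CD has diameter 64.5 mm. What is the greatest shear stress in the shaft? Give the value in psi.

ω = 2π·7890/60 = 826.2 rad/s, so T = P/ω = 450×10³ / 826.2 = 544.6 N·m.
Under the same torque, τ_max = 16T/(πd³) is largest where d is smallest — segment BC (d = 42.0 mm).
τ_max = 16·544.6/(π·(0.0420)³) = 3.744×10^7 Pa.

5430 psi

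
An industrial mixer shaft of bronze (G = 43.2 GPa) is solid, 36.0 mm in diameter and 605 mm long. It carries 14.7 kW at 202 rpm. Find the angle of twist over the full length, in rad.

ω = 2π·202/60 = 21.15 rad/s, so T = P/ω = 14.7×10³ / 21.15 = 694.9 N·m.
J = πd⁴/32 = π(0.0360)⁴/32 = 1.649×10^-7 m⁴.
θ = T·L/(G·J) = 694.9 × 0.605 / (43.2×10⁹ × 1.649×10^-7) = 0.05902 rad.

0.0590 rad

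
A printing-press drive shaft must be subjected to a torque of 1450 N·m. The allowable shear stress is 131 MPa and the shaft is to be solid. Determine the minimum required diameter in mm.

For a solid shaft τ_max = 16T/(πd³), so d = (16T/(π τ_allow))^(1/3) = (16·1450/(π·1.31×10^8))^(1/3) = 0.03834 m.

38.3 mm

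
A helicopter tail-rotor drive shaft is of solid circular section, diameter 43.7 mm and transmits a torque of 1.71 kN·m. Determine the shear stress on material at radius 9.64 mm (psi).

6680 psi

J = πd⁴/32 = π(0.0437)⁴/32 = 3.580×10^-7 m⁴.
Shear stress varies linearly with radius: τ = T·r/J = 1710 × 0.00964 / 3.580×10^-7 = 4.604×10^7 Pa.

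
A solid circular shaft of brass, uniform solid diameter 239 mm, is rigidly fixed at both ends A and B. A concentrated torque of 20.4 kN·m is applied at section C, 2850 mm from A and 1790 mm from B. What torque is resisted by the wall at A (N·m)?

7870 N·m

With uniform GJ and both ends fixed, compatibility θ_AC = θ_CB gives T_A·a = T_B·b, together with T_A + T_B = T₀.
T_A = T₀·b/(a+b) = 20400·1790/4640 = 7870 N·m; T_B = 12530 N·m.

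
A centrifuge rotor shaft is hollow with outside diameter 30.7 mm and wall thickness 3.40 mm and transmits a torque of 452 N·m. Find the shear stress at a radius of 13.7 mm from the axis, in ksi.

J = π(d_o⁴ − d_i⁴)/32 = π(0.0307⁴ − 0.0239⁴)/32 = 5.517×10^-8 m⁴.
Shear stress varies linearly with radius: τ = T·r/J = 452.0 × 0.0137 / 5.517×10^-8 = 1.122×10^8 Pa.

16.3 ksi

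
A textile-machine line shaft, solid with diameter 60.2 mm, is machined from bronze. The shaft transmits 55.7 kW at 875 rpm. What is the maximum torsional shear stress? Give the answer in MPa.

14.2 MPa

ω = 2π·875/60 = 91.63 rad/s, so T = P/ω = 55.7×10³ / 91.63 = 607.9 N·m.
J = πd⁴/32 = π(0.0602)⁴/32 = 1.289×10^-6 m⁴.
τ_max = T·r/J = 607.9 × 0.0301 / 1.289×10^-6 = 1.419×10^7 Pa.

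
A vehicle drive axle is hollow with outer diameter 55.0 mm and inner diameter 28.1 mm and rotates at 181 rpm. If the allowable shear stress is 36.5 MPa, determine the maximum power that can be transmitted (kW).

21.1 kW

J = π(d_o⁴ − d_i⁴)/32 = π(0.0550⁴ − 0.0281⁴)/32 = 8.372×10^-7 m⁴.
T_max = τ_allow·J/r = 3.65×10^7 × 8.372×10^-7 / 0.0275 = 1111 N·m.
ω = 2π·181/60 = 18.95 rad/s, so P_max = T_max·ω = 2.106×10^4 W.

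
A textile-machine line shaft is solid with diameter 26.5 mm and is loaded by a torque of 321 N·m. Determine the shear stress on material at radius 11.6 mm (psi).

J = πd⁴/32 = π(0.0265)⁴/32 = 4.842×10^-8 m⁴.
Shear stress varies linearly with radius: τ = T·r/J = 321.0 × 0.0116 / 4.842×10^-8 = 7.691×10^7 Pa.

11200 psi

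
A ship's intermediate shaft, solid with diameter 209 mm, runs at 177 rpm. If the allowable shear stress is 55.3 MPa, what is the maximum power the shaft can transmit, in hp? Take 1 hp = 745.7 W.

2460 hp

J = πd⁴/32 = π(0.209)⁴/32 = 1.873×10^-4 m⁴.
T_max = τ_allow·J/r = 5.53×10^7 × 1.873×10^-4 / 0.104 = 99130 N·m.
ω = 2π·177/60 = 18.54 rad/s, so P_max = T_max·ω = 1.837×10^6 W.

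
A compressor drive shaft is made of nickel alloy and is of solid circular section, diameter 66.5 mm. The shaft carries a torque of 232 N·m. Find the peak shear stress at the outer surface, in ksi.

0.583 ksi

J = πd⁴/32 = π(0.0665)⁴/32 = 1.920×10^-6 m⁴.
τ_max = T·r/J = 232.0 × 0.0333 / 1.920×10^-6 = 4.018×10^6 Pa.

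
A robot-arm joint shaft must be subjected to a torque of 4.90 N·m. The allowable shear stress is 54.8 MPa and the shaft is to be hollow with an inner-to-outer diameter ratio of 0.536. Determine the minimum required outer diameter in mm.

7.92 mm

For a hollow shaft with d_i/d_o = 0.536: τ_max = 16T/(π d_o³ (1−k⁴)), so d_o = [16T/(π τ_allow (1−k⁴))]^(1/3) = [16·4.900/(π·5.48×10^7·0.9175)]^(1/3) = 0.007918 m.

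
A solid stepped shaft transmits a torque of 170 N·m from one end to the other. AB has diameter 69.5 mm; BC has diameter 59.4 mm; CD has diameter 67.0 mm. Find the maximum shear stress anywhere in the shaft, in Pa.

4.13e6 Pa

Under the same torque, τ_max = 16T/(πd³) is largest where d is smallest — segment BC (d = 59.4 mm).
τ_max = 16·170.0/(π·(0.0594)³) = 4.131×10^6 Pa.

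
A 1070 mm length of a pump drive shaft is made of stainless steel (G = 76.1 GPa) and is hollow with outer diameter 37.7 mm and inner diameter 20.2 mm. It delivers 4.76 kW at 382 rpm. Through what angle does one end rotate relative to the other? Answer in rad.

ω = 2π·382/60 = 40.00 rad/s, so T = P/ω = 4.76×10³ / 40.00 = 119.0 N·m.
J = π(d_o⁴ − d_i⁴)/32 = π(0.0377⁴ − 0.0202⁴)/32 = 1.820×10^-7 m⁴.
θ = T·L/(G·J) = 119.0 × 1.07 / (76.1×10⁹ × 1.820×10^-7) = 9.194×10^-3 rad.

0.00919 rad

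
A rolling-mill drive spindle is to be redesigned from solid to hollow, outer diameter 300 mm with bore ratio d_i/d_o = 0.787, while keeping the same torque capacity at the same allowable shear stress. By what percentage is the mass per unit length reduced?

47.4 %

Equal τ_max and T ⇒ the solid shaft needs d_s³ = d_o³(1−k⁴), so d_s = 300·(1−0.787⁴)^(1/3) = 255.3 mm.
Area ratio A_h/A_s = d_o²(1−k²)/d_s² = (1−k²)/(1−k⁴)^(2/3) = 0.5255.
Mass saving = 1 − 0.5255 = 47.4 %.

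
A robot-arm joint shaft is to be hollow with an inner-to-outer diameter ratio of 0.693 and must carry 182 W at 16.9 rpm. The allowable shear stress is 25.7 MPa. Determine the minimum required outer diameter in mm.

ω = 2π·16.9/60 = 1.770 rad/s, so T = P/ω = 182 / 1.770 = 102.8 N·m.
For a hollow shaft with d_i/d_o = 0.693: τ_max = 16T/(π d_o³ (1−k⁴)), so d_o = [16T/(π τ_allow (1−k⁴))]^(1/3) = [16·102.8/(π·2.57×10^7·0.7694)]^(1/3) = 0.02981 m.

29.8 mm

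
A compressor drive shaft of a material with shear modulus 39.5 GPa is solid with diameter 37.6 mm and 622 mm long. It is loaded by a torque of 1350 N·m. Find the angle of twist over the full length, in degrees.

J = πd⁴/32 = π(0.0376)⁴/32 = 1.962×10^-7 m⁴.
θ = T·L/(G·J) = 1350 × 0.622 / (39.5×10⁹ × 1.962×10^-7) = 0.1083 rad.

6.21°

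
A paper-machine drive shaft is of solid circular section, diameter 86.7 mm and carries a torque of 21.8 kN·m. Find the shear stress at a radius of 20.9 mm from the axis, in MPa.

82.1 MPa

J = πd⁴/32 = π(0.0867)⁴/32 = 5.547×10^-6 m⁴.
Shear stress varies linearly with radius: τ = T·r/J = 21800 × 0.0209 / 5.547×10^-6 = 8.213×10^7 Pa.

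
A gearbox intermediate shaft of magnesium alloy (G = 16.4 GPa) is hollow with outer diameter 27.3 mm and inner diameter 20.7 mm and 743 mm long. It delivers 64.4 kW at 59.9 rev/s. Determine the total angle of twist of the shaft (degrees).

12.2°

ω = 2π·59.9 = 376.4 rad/s, so T = P/ω = 64.4×10³ / 376.4 = 171.1 N·m.
J = π(d_o⁴ − d_i⁴)/32 = π(0.0273⁴ − 0.0207⁴)/32 = 3.651×10^-8 m⁴.
θ = T·L/(G·J) = 171.1 × 0.743 / (16.4×10⁹ × 3.651×10^-8) = 0.2124 rad.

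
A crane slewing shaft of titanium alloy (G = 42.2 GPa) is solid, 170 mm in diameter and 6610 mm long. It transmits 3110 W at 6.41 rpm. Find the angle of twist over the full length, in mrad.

ω = 2π·6.41/60 = 0.6713 rad/s, so T = P/ω = 3110 / 0.6713 = 4633 N·m.
J = πd⁴/32 = π(0.170)⁴/32 = 8.200×10^-5 m⁴.
θ = T·L/(G·J) = 4633 × 6.61 / (42.2×10⁹ × 8.200×10^-5) = 8.850×10^-3 rad.

8.85 mrad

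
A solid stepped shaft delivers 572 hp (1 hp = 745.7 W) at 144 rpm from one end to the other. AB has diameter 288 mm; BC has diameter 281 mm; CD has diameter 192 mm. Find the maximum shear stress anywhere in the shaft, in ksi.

ω = 2π·144/60 = 15.08 rad/s, so T = P/ω = 572×745.7 / 15.08 = 28290 N·m.
Under the same torque, τ_max = 16T/(πd³) is largest where d is smallest — segment CD (d = 192 mm).
τ_max = 16·28290/(π·(0.192)³) = 2.035×10^7 Pa.

2.95 ksi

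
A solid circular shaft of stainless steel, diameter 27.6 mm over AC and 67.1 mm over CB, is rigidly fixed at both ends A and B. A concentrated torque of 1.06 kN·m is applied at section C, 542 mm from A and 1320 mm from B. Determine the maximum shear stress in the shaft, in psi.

Compatibility: T_A·a/J_AC = T_B·b/J_CB with T_A + T_B = T₀.
J_AC = 5.70×10^-8 m⁴, J_CB = 1.99×10^-6 m⁴, so T_A = T₀·(J_AC/a)/((J_AC/a)+(J_CB/b)) = 69.08 N·m, T_B = 990.9 N·m.
τ in each portion: τ_AC = 1.67×10^7 Pa, τ_CB = 1.67×10^7 Pa; maximum is in AC.
τ_max = T_AC·r/J = 69.08·0.0138/5.70×10^-8 = 1.673×10^7 Pa.

2430 psi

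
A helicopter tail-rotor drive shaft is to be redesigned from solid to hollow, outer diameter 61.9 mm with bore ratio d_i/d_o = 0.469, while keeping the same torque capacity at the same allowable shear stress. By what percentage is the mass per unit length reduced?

Equal τ_max and T ⇒ the solid shaft needs d_s³ = d_o³(1−k⁴), so d_s = 61.9·(1−0.469⁴)^(1/3) = 60.89 mm.
Area ratio A_h/A_s = d_o²(1−k²)/d_s² = (1−k²)/(1−k⁴)^(2/3) = 0.8063.
Mass saving = 1 − 0.8063 = 19.4 %.

19.4 %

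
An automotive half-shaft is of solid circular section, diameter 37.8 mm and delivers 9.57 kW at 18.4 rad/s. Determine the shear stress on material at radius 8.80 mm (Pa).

2.28e7 Pa

ω = 18.4 rad/s, so T = P/ω = 9.57×10³ / 18.40 = 520.1 N·m.
J = πd⁴/32 = π(0.0378)⁴/32 = 2.004×10^-7 m⁴.
Shear stress varies linearly with radius: τ = T·r/J = 520.1 × 0.00880 / 2.004×10^-7 = 2.284×10^7 Pa.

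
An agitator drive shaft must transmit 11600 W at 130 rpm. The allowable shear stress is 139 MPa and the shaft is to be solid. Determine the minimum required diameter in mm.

31.5 mm

ω = 2π·130/60 = 13.61 rad/s, so T = P/ω = 11600 / 13.61 = 852.1 N·m.
For a solid shaft τ_max = 16T/(πd³), so d = (16T/(π τ_allow))^(1/3) = (16·852.1/(π·1.39×10^8))^(1/3) = 0.03149 m.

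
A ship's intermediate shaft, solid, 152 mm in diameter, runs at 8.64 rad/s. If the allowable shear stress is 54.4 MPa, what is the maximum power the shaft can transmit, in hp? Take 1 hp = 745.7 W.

J = πd⁴/32 = π(0.152)⁴/32 = 5.241×10^-5 m⁴.
T_max = τ_allow·J/r = 5.44×10^7 × 5.241×10^-5 / 0.0760 = 37510 N·m.
ω = 8.64 rad/s, so P_max = T_max·ω = 3.241×10^5 W.

435 hp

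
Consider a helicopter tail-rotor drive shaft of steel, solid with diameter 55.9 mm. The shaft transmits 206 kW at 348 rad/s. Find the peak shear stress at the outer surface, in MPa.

ω = 348 rad/s, so T = P/ω = 206×10³ / 348.0 = 592.0 N·m.
J = πd⁴/32 = π(0.0559)⁴/32 = 9.586×10^-7 m⁴.
τ_max = T·r/J = 592.0 × 0.0279 / 9.586×10^-7 = 1.726×10^7 Pa.

17.3 MPa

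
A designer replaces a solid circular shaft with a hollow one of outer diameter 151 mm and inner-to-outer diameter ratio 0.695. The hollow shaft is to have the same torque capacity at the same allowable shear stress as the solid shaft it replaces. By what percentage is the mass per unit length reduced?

38.3 %

Equal τ_max and T ⇒ the solid shaft needs d_s³ = d_o³(1−k⁴), so d_s = 151·(1−0.695⁴)^(1/3) = 138.2 mm.
Area ratio A_h/A_s = d_o²(1−k²)/d_s² = (1−k²)/(1−k⁴)^(2/3) = 0.6172.
Mass saving = 1 − 0.6172 = 38.3 %.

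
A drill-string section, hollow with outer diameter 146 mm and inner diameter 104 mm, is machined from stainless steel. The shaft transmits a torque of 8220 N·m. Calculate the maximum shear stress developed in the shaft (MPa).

J = π(d_o⁴ − d_i⁴)/32 = π(0.146⁴ − 0.104⁴)/32 = 3.312×10^-5 m⁴.
τ_max = T·r/J = 8220 × 0.0730 / 3.312×10^-5 = 1.812×10^7 Pa.

18.1 MPa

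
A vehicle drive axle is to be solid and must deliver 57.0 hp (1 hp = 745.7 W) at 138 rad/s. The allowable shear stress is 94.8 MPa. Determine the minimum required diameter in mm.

ω = 138 rad/s, so T = P/ω = 57.0×745.7 / 138.0 = 308.0 N·m.
For a solid shaft τ_max = 16T/(πd³), so d = (16T/(π τ_allow))^(1/3) = (16·308.0/(π·9.48×10^7))^(1/3) = 0.02548 m.

25.5 mm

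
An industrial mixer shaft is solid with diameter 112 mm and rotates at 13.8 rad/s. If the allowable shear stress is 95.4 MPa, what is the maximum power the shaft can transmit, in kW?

J = πd⁴/32 = π(0.112)⁴/32 = 1.545×10^-5 m⁴.
T_max = τ_allow·J/r = 9.54×10^7 × 1.545×10^-5 / 0.0560 = 26320 N·m.
ω = 13.8 rad/s, so P_max = T_max·ω = 3.632×10^5 W.

363 kW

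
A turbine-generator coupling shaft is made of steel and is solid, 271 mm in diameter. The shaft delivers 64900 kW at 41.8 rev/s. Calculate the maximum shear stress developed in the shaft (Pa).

6.32e7 Pa

ω = 2π·41.8 = 262.6 rad/s, so T = P/ω = 64900×10³ / 262.6 = 247100 N·m.
J = πd⁴/32 = π(0.271)⁴/32 = 5.295×10^-4 m⁴.
τ_max = T·r/J = 247100 × 0.136 / 5.295×10^-4 = 6.323×10^7 Pa.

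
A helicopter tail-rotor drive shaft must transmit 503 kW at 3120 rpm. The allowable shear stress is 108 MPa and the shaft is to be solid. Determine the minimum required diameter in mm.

41.7 mm

ω = 2π·3120/60 = 326.7 rad/s, so T = P/ω = 503×10³ / 326.7 = 1540 N·m.
For a solid shaft τ_max = 16T/(πd³), so d = (16T/(π τ_allow))^(1/3) = (16·1540/(π·1.08×10^8))^(1/3) = 0.04172 m.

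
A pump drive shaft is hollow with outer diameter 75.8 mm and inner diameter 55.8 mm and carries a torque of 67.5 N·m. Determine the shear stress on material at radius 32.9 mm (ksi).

0.141 ksi

J = π(d_o⁴ − d_i⁴)/32 = π(0.0758⁴ − 0.0558⁴)/32 = 2.289×10^-6 m⁴.
Shear stress varies linearly with radius: τ = T·r/J = 67.50 × 0.0329 / 2.289×10^-6 = 9.701×10^5 Pa.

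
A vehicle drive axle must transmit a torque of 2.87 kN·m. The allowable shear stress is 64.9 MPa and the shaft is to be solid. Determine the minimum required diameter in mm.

For a solid shaft τ_max = 16T/(πd³), so d = (16T/(π τ_allow))^(1/3) = (16·2870/(π·6.49×10^7))^(1/3) = 0.06084 m.

60.8 mm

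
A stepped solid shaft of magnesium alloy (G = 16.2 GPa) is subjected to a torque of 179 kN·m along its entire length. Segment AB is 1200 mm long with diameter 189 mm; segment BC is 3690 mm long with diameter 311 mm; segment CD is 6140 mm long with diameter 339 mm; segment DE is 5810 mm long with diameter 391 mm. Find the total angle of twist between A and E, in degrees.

13.2°

J_AB = π(0.189)⁴/32 = 1.25×10^-4 m⁴; J_BC = π(0.311)⁴/32 = 9.18×10^-4 m⁴; J_CD = π(0.339)⁴/32 = 1.30×10^-3 m⁴; J_DE = π(0.391)⁴/32 = 2.29×10^-3 m⁴.
θ = (T/G)·Σ L_i/J_i = (179000/16.2×10⁹)·(1.20/1.25×10^-4 + 3.69/9.18×10^-4 + 6.14/1.30×10^-3 + 5.81/2.29×10^-3) = 0.2305 rad.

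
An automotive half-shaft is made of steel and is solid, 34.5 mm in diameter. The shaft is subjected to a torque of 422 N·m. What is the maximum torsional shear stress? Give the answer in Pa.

5.23e7 Pa

J = πd⁴/32 = π(0.0345)⁴/32 = 1.391×10^-7 m⁴.
τ_max = T·r/J = 422.0 × 0.0173 / 1.391×10^-7 = 5.234×10^7 Pa.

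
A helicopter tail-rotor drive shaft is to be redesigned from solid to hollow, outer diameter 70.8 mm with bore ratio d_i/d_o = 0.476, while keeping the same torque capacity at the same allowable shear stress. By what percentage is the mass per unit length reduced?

19.9 %

Equal τ_max and T ⇒ the solid shaft needs d_s³ = d_o³(1−k⁴), so d_s = 70.8·(1−0.476⁴)^(1/3) = 69.57 mm.
Area ratio A_h/A_s = d_o²(1−k²)/d_s² = (1−k²)/(1−k⁴)^(2/3) = 0.8011.
Mass saving = 1 − 0.8011 = 19.9 %.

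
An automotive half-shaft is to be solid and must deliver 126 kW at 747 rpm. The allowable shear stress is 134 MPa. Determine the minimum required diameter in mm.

ω = 2π·747/60 = 78.23 rad/s, so T = P/ω = 126×10³ / 78.23 = 1611 N·m.
For a solid shaft τ_max = 16T/(πd³), so d = (16T/(π τ_allow))^(1/3) = (16·1611/(π·1.34×10^8))^(1/3) = 0.03941 m.

39.4 mm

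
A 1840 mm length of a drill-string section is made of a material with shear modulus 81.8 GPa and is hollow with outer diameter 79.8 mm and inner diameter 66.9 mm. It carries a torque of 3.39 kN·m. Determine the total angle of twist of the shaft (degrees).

J = π(d_o⁴ − d_i⁴)/32 = π(0.0798⁴ − 0.0669⁴)/32 = 2.015×10^-6 m⁴.
θ = T·L/(G·J) = 3390 × 1.84 / (81.8×10⁹ × 2.015×10^-6) = 0.03785 rad.

2.17°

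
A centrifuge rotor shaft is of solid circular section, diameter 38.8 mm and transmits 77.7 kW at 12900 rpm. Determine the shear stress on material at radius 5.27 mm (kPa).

1360 kPa

ω = 2π·12900/60 = 1351 rad/s, so T = P/ω = 77.7×10³ / 1351 = 57.52 N·m.
J = πd⁴/32 = π(0.0388)⁴/32 = 2.225×10^-7 m⁴.
Shear stress varies linearly with radius: τ = T·r/J = 57.52 × 0.00527 / 2.225×10^-7 = 1.362×10^6 Pa.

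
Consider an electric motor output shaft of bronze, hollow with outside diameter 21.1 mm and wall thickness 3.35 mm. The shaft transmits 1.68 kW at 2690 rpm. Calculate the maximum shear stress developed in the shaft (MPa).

ω = 2π·2690/60 = 281.7 rad/s, so T = P/ω = 1.68×10³ / 281.7 = 5.964 N·m.
J = π(d_o⁴ − d_i⁴)/32 = π(0.0211⁴ − 0.0144⁴)/32 = 1.524×10^-8 m⁴.
τ_max = T·r/J = 5.964 × 0.0106 / 1.524×10^-8 = 4.129×10^6 Pa.

4.13 MPa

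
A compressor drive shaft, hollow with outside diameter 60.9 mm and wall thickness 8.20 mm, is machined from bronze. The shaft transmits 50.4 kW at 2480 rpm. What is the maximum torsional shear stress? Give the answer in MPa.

6.12 MPa

ω = 2π·2480/60 = 259.7 rad/s, so T = P/ω = 50.4×10³ / 259.7 = 194.1 N·m.
J = π(d_o⁴ − d_i⁴)/32 = π(0.0609⁴ − 0.0445⁴)/32 = 9.654×10^-7 m⁴.
τ_max = T·r/J = 194.1 × 0.0304 / 9.654×10^-7 = 6.121×10^6 Pa.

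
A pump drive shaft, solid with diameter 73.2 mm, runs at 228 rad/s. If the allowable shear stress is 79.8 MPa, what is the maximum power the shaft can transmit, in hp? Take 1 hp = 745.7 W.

J = πd⁴/32 = π(0.0732)⁴/32 = 2.819×10^-6 m⁴.
T_max = τ_allow·J/r = 7.98×10^7 × 2.819×10^-6 / 0.0366 = 6146 N·m.
ω = 228 rad/s, so P_max = T_max·ω = 1.401×10^6 W.

1880 hp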